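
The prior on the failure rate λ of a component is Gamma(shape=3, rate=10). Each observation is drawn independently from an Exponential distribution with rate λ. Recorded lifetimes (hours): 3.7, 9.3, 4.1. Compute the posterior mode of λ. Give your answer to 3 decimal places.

The Exponential(rate=λ) likelihood is ∝ λ^n e^(−λΣtᵢ). Here n = 3 and Σtᵢ = 3.7 + 9.3 + 4.1 = 17.1.
Posterior ∝ λ^2e^(−10λ) · λ^3e^(−17.1λ) = λ^5e^(−27.1λ), i.e. Gamma(6, 27.1).
Mode = (a−1)/b = 5/27.1 ≈ 0.185.

λ̂_MAP = 0.185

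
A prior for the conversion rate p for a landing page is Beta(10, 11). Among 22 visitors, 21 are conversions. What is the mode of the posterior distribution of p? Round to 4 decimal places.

p̂_MAP = 0.7317

Prior: Beta(10, 11).
Data: 21 successes in 22 trials. The binomial likelihood contributes p^21(1−p)^1, so the posterior is Beta(10+21, 11+1) = Beta(31, 12).
For Beta(a, b) with a, b > 1 the mode is (a−1)/(a+b−2) = 30/41 ≈ 0.7317.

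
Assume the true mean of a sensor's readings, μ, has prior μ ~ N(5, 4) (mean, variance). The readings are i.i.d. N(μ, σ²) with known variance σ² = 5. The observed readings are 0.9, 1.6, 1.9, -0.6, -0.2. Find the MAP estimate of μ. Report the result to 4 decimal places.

μ̂_MAP = 1.5760

n = 5; x̄ = (0.9 + 1.6 + 1.9 + (-0.6) + (-0.2))/5 = 3.6/5 = 0.72.
For a Normal prior and Normal likelihood with known variance, the posterior is Normal; its mode equals its mean, the precision-weighted average.
Prior precision 1/σ₀² = 1/4 = 0.25; data precision n/σ² = 5/5 = 1.
μ̂ = (0.25·5 + 1·0.72) / (0.25 + 1) = 1.97/1.25 = 1.5760.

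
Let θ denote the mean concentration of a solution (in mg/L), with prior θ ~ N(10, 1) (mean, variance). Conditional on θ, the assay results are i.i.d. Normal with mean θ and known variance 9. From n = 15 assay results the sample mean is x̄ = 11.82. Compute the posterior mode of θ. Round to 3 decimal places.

θ̂_MAP = 11.138

n = 15, x̄ = 11.82.
For a Normal prior and Normal likelihood with known variance, the posterior is Normal; its mode equals its mean, the precision-weighted average.
Prior precision 1/σ₀² = 1/1 = 1; data precision n/σ² = 15/9 = 5/3.
θ̂ = (1·10 + (5/3)·11.82) / (1 + 5/3) = 29.7/(8/3) = 11.1375 ≈ 11.138.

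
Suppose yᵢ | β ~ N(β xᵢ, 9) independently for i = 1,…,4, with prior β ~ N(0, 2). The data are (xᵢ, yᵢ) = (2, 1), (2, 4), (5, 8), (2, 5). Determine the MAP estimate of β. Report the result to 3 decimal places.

log p(β | y) = −Σ(yᵢ − βxᵢ)²/(2·9) − β²/(2·2) + const.
Setting the derivative to zero: Σxᵢ(yᵢ − βxᵢ)/9 − β/2 = 0, so β = Σxᵢyᵢ / (Σxᵢ² + σ²/τ²).
Σxᵢyᵢ = 2·1 + 2·4 + 5·8 + 2·5 = 60; Σxᵢ² = 37; σ²/τ² = 4.5.
β̂_MAP = 60 / (37 + 4.5) = 60/41.5 ≈ 1.446.

β̂_MAP = 1.446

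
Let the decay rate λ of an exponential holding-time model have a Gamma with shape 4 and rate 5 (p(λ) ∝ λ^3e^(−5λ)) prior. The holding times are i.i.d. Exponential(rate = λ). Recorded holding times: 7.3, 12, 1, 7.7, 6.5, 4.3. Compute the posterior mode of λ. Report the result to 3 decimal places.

λ̂_MAP = 0.205

The Exponential(rate=λ) likelihood is ∝ λ^n e^(−λΣtᵢ). Here n = 6 and Σtᵢ = 7.3 + 12 + 1 + 7.7 + 6.5 + 4.3 = 38.8.
Posterior ∝ λ^3e^(−5λ) · λ^6e^(−38.8λ) = λ^9e^(−43.8λ), i.e. Gamma(10, 43.8).
Mode = (a−1)/b = 9/43.8 ≈ 0.205.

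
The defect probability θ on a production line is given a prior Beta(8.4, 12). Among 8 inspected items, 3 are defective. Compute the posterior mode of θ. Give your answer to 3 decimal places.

Prior: Beta(8.4, 12).
Data: 3 successes in 8 trials. The binomial likelihood contributes θ^3(1−θ)^5, so the posterior is Beta(8.4+3, 12+5) = Beta(11.4, 17).
For Beta(a, b) with a, b > 1 the mode is (a−1)/(a+b−2) = 10.4/26.4 ≈ 0.394.

θ̂_MAP = 0.394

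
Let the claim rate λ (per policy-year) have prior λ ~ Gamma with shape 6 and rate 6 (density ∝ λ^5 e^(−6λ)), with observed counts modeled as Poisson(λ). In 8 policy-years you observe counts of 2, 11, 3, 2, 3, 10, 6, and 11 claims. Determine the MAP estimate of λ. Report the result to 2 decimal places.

Σxᵢ = 2+11+3+2+3+10+6+11 = 48, with n = 8.
Posterior ∝ λ^5e^(−6λ) · λ^48e^(−8λ) = λ^53e^(−14λ), i.e. Gamma(shape=54, rate=14).
The mode of a Gamma(a, b) with a ≥ 1 (shape–rate) is (a−1)/b = 53/14 ≈ 3.79.

λ̂_MAP = 3.79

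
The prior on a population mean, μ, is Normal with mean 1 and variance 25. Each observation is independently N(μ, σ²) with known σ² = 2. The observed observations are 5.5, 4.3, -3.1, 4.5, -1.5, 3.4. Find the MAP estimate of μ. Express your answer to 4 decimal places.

μ̂_MAP = 2.1678

n = 6; x̄ = (5.5 + 4.3 + (-3.1) + 4.5 + (-1.5) + 3.4)/6 = 13.1/6 = 131/60 ≈ 2.1833.
For a Normal prior and Normal likelihood with known variance, the posterior is Normal; its mode equals its mean, the precision-weighted average.
Prior precision 1/σ₀² = 1/25 = 0.04; data precision n/σ² = 6/2 = 3.
μ̂ = (0.04·1 + 3·(131/60)) / (0.04 + 3) = 6.59/3.04 = 659/304 ≈ 2.1678.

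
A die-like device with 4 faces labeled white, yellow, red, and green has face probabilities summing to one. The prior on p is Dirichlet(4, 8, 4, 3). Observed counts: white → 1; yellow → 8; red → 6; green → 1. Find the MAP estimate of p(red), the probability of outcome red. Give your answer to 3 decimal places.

The posterior is Dirichlet(αᵢ + nᵢ) = Dirichlet(5, 16, 10, 4).
For a Dirichlet(a₁,…,a_K) with all aᵢ > 1, the mode has j-th component (aⱼ − 1)/(Σaᵢ − K).
Here Σaᵢ = 35 and K = 4, so p(red) = (10 − 1)/(35 − 4) = 9/31 ≈ 0.290.

MAP estimate of p(red) = 0.290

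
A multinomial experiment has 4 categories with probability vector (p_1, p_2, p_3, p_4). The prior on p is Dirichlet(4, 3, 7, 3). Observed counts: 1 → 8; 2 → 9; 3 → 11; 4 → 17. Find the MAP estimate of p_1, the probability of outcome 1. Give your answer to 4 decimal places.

The posterior is Dirichlet(αᵢ + nᵢ) = Dirichlet(12, 12, 18, 20).
For a Dirichlet(a₁,…,a_K) with all aᵢ > 1, the mode has j-th component (aⱼ − 1)/(Σaᵢ − K).
Here Σaᵢ = 62 and K = 4, so p_1 = (12 − 1)/(62 − 4) = 11/58 ≈ 0.1897.

MAP estimate: 0.1897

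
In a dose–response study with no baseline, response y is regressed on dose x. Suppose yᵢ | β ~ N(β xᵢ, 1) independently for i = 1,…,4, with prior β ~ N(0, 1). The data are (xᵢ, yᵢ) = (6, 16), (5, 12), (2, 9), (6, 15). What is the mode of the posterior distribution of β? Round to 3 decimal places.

log p(β | y) = −Σ(yᵢ − βxᵢ)²/(2·1) − β²/(2·1) + const.
Setting the derivative to zero: Σxᵢ(yᵢ − βxᵢ)/1 − β/1 = 0, so β = Σxᵢyᵢ / (Σxᵢ² + σ²/τ²).
Σxᵢyᵢ = 6·16 + 5·12 + 2·9 + 6·15 = 264; Σxᵢ² = 101; σ²/τ² = 1.
β̂_MAP = 264 / (101 + 1) = 264/102 ≈ 2.588.

β̂_MAP = 2.588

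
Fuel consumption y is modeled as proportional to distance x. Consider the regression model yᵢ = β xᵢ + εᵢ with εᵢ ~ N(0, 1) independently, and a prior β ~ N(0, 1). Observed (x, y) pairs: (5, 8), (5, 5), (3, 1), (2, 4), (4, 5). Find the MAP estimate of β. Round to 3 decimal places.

log p(β | y) = −Σ(yᵢ − βxᵢ)²/(2·1) − β²/(2·1) + const.
Setting the derivative to zero: Σxᵢ(yᵢ − βxᵢ)/1 − β/1 = 0, so β = Σxᵢyᵢ / (Σxᵢ² + σ²/τ²).
Σxᵢyᵢ = 5·8 + 5·5 + 3·1 + 2·4 + 4·5 = 96; Σxᵢ² = 79; σ²/τ² = 1.
β̂_MAP = 96 / (79 + 1) = 96/80 ≈ 1.200.

β̂_MAP = 1.200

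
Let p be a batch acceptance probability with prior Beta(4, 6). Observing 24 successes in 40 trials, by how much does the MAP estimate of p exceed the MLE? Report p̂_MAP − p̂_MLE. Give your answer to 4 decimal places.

Posterior is Beta(28, 22); MAP = (28−1)/(50−2) = 27/48 ≈ 0.56250.
MLE ignores the prior: p̂_MLE = k/n = 24/40 ≈ 0.60000.
Difference = 27/48 − 24/40 = -3/80 ≈ -0.0375.

MAP − MLE = -0.0375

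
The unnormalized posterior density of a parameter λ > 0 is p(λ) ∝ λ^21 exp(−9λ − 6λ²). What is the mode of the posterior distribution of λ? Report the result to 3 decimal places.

ℓ'(λ) = 21/λ − 9 − 12λ. Setting this to zero and multiplying by λ: 12λ² + 9λ − 21 = 0.
λ = (−9 + √(9² + 4·12·21)) / (2·12) = (−9 + √1089) / 24 = (−9 + 33)/24 = 1.
ℓ''(λ) = −21/λ² − 12 < 0, confirming a maximum.

λ̂_MAP = 1.000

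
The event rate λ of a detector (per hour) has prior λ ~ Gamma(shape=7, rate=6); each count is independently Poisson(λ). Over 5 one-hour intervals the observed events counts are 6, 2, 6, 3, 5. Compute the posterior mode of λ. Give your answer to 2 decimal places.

Σxᵢ = 6+2+6+3+5 = 22, with n = 5.
Posterior ∝ λ^6e^(−6λ) · λ^22e^(−5λ) = λ^28e^(−11λ), i.e. Gamma(shape=29, rate=11).
The mode of a Gamma(a, b) with a ≥ 1 (shape–rate) is (a−1)/b = 28/11 ≈ 2.55.

λ̂_MAP = 2.55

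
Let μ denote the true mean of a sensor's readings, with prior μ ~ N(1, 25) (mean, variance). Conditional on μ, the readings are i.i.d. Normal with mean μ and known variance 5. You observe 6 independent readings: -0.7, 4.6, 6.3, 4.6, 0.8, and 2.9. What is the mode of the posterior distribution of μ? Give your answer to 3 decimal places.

n = 6; x̄ = ((-0.7) + 4.6 + 6.3 + 4.6 + 0.8 + 2.9)/6 = 18.5/6 = 37/12 ≈ 3.0833.
For a Normal prior and Normal likelihood with known variance, the posterior is Normal; its mode equals its mean, the precision-weighted average.
Prior precision 1/σ₀² = 1/25 = 0.04; data precision n/σ² = 6/5 = 1.2.
μ̂ = (0.04·1 + 1.2·(37/12)) / (0.04 + 1.2) = 3.74/1.24 = 187/62 ≈ 3.016.

μ̂_MAP = 3.016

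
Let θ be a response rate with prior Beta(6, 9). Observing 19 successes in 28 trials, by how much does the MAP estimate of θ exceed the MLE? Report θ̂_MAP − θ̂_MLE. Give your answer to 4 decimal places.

Posterior is Beta(25, 18); MAP = (25−1)/(43−2) = 24/41 ≈ 0.58537.
MLE ignores the prior: θ̂_MLE = k/n = 19/28 ≈ 0.67857.
Difference = 24/41 − 19/28 = -107/1148 ≈ -0.0932.

MAP − MLE = -0.0932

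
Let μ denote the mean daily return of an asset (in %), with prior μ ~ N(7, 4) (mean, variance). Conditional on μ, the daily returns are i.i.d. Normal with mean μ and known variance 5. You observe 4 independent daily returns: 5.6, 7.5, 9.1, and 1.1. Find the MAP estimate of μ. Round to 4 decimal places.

μ̂_MAP = 6.1048

n = 4; x̄ = (5.6 + 7.5 + 9.1 + 1.1)/4 = 23.3/4 = 5.825.
For a Normal prior and Normal likelihood with known variance, the posterior is Normal; its mode equals its mean, the precision-weighted average.
Prior precision 1/σ₀² = 1/4 = 0.25; data precision n/σ² = 4/5 = 0.8.
μ̂ = (0.25·7 + 0.8·5.825) / (0.25 + 0.8) = 6.41/1.05 = 641/105 ≈ 6.1048.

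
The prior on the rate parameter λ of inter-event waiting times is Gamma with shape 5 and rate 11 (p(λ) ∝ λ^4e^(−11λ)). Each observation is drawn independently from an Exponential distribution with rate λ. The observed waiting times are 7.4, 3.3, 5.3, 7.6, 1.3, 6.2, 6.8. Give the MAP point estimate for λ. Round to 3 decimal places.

λ̂_MAP = 0.225

The Exponential(rate=λ) likelihood is ∝ λ^n e^(−λΣtᵢ). Here n = 7 and Σtᵢ = 7.4 + 3.3 + 5.3 + 7.6 + 1.3 + 6.2 + 6.8 = 37.9.
Posterior ∝ λ^4e^(−11λ) · λ^7e^(−37.9λ) = λ^11e^(−48.9λ), i.e. Gamma(12, 48.9).
Mode = (a−1)/b = 11/48.9 ≈ 0.225.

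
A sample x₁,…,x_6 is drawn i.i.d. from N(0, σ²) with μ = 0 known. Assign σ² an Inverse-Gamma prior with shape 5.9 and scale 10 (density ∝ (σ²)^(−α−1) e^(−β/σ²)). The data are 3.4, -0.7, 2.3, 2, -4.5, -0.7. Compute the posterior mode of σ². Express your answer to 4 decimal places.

Sum of squared deviations about the known mean: SS = (3.4−0)² + (-0.7−0)² + (2.3−0)² + (2−0)² + (-4.5−0)² + (-0.7−0)² = 42.08.
The Normal likelihood contributes (σ²)^(−n/2) exp(−SS/(2σ²)), so the posterior is Inverse-Gamma(α + n/2, β + SS/2) = Inverse-Gamma(8.9, 31.04).
The mode of Inverse-Gamma(a, b) is b/(a+1) = 31.04/9.9 ≈ 3.1354.

σ̂²_MAP = 3.1354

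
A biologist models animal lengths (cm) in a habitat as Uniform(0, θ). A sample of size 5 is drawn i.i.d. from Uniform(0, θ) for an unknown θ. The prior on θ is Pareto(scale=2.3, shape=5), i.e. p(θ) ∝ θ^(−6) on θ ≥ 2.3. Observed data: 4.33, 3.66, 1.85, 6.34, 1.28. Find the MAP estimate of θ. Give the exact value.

θ̂_MAP = 6.34

The Uniform(0, θ) likelihood is θ^(−n) for θ ≥ max(xᵢ), zero otherwise. Here max(xᵢ) = 6.34.
Posterior ∝ θ^(−6) · θ^(−5) = θ^(−11) on θ ≥ max(2.3, 6.34) = 6.34.
This density is strictly decreasing in θ, so the posterior mode lies at the lower boundary of the support.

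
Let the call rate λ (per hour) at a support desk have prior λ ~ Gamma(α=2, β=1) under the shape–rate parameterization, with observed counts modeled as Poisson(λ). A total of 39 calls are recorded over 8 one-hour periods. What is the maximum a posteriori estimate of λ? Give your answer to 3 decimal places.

Σxᵢ = 39, n = 8.
Posterior ∝ λe^(−1λ) · λ^39e^(−8λ) = λ^40e^(−9λ), i.e. Gamma(shape=41, rate=9).
The mode of a Gamma(a, b) with a ≥ 1 (shape–rate) is (a−1)/b = 40/9 ≈ 4.444.

λ̂_MAP = 4.444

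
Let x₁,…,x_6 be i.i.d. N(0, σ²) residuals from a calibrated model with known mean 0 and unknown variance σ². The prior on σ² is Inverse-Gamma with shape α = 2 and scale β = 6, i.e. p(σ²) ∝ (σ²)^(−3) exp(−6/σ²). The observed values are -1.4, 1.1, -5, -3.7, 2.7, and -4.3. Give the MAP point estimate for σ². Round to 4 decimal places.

Sum of squared deviations about the known mean: SS = (-1.4−0)² + (1.1−0)² + (-5−0)² + (-3.7−0)² + (2.7−0)² + (-4.3−0)² = 67.64.
The Normal likelihood contributes (σ²)^(−n/2) exp(−SS/(2σ²)), so the posterior is Inverse-Gamma(α + n/2, β + SS/2) = Inverse-Gamma(5, 39.82).
The mode of Inverse-Gamma(a, b) is b/(a+1) = 39.82/6 ≈ 6.6367.

σ̂²_MAP = 6.6367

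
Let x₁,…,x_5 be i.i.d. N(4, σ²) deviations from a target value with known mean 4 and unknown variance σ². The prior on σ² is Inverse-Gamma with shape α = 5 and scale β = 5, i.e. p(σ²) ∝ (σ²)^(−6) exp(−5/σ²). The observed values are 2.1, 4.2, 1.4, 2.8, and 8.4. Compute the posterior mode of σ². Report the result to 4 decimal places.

σ̂²_MAP = 2.4241

Sum of squared deviations about the known mean: SS = (2.1−4)² + (4.2−4)² + (1.4−4)² + (2.8−4)² + (8.4−4)² = 31.21.
The Normal likelihood contributes (σ²)^(−n/2) exp(−SS/(2σ²)), so the posterior is Inverse-Gamma(α + n/2, β + SS/2) = Inverse-Gamma(7.5, 20.605).
The mode of Inverse-Gamma(a, b) is b/(a+1) = 20.605/8.5 ≈ 2.4241.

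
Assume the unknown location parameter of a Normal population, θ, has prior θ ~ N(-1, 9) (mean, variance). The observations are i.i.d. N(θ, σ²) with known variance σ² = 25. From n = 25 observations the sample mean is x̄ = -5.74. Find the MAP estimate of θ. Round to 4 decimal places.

θ̂_MAP = -5.2660

n = 25, x̄ = -5.74.
For a Normal prior and Normal likelihood with known variance, the posterior is Normal; its mode equals its mean, the precision-weighted average.
Prior precision 1/σ₀² = 1/9; data precision n/σ² = 25/25 = 1.
θ̂ = ((1/9)·(-1) + 1·(-5.74)) / (1/9 + 1) = (-2633/450)/(10/9) = -5.2660.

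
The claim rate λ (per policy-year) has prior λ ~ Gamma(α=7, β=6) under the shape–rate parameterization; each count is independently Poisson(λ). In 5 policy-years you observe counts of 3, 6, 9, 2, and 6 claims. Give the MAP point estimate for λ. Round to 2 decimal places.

Σxᵢ = 3+6+9+2+6 = 26, with n = 5.
Posterior ∝ λ^6e^(−6λ) · λ^26e^(−5λ) = λ^32e^(−11λ), i.e. Gamma(shape=33, rate=11).
The mode of a Gamma(a, b) with a ≥ 1 (shape–rate) is (a−1)/b = 32/11 ≈ 2.91.

λ̂_MAP = 2.91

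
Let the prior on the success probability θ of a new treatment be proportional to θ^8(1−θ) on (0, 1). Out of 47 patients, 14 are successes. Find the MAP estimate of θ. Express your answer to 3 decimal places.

θ̂_MAP = 0.393

The prior density ∝ θ^8(1−θ)^1 is the kernel of Beta(9, 2).
Data: 14 successes in 47 trials. The binomial likelihood contributes θ^14(1−θ)^33, so the posterior is Beta(9+14, 2+33) = Beta(23, 35).
For Beta(a, b) with a, b > 1 the mode is (a−1)/(a+b−2) = 22/56 ≈ 0.393.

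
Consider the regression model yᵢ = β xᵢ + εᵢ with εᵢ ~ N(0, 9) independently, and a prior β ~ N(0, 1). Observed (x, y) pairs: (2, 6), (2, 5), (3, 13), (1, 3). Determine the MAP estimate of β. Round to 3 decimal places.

log p(β | y) = −Σ(yᵢ − βxᵢ)²/(2·9) − β²/(2·1) + const.
Setting the derivative to zero: Σxᵢ(yᵢ − βxᵢ)/9 − β/1 = 0, so β = Σxᵢyᵢ / (Σxᵢ² + σ²/τ²).
Σxᵢyᵢ = 2·6 + 2·5 + 3·13 + 1·3 = 64; Σxᵢ² = 18; σ²/τ² = 9.
β̂_MAP = 64 / (18 + 9) = 64/27 ≈ 2.370.

β̂_MAP = 2.370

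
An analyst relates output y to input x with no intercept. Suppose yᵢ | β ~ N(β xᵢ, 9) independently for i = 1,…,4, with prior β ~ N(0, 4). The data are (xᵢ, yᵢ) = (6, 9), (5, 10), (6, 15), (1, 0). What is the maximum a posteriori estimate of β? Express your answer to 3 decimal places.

log p(β | y) = −Σ(yᵢ − βxᵢ)²/(2·9) − β²/(2·4) + const.
Setting the derivative to zero: Σxᵢ(yᵢ − βxᵢ)/9 − β/4 = 0, so β = Σxᵢyᵢ / (Σxᵢ² + σ²/τ²).
Σxᵢyᵢ = 6·9 + 5·10 + 6·15 + 1·0 = 194; Σxᵢ² = 98; σ²/τ² = 2.25.
β̂_MAP = 194 / (98 + 2.25) = 194/100.25 ≈ 1.935.

β̂_MAP = 1.935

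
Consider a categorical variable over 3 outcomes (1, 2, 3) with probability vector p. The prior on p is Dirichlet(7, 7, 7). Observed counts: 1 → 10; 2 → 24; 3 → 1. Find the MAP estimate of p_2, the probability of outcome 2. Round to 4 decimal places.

The posterior is Dirichlet(αᵢ + nᵢ) = Dirichlet(17, 31, 8).
For a Dirichlet(a₁,…,a_K) with all aᵢ > 1, the mode has j-th component (aⱼ − 1)/(Σaᵢ − K).
Here Σaᵢ = 56 and K = 3, so p_2 = (31 − 1)/(56 − 3) = 30/53 ≈ 0.5660.

MAP estimate: 0.5660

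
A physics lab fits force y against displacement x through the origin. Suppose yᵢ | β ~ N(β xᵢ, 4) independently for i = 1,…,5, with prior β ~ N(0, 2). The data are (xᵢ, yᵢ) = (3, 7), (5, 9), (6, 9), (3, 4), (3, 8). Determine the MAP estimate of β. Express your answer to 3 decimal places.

log p(β | y) = −Σ(yᵢ − βxᵢ)²/(2·4) − β²/(2·2) + const.
Setting the derivative to zero: Σxᵢ(yᵢ − βxᵢ)/4 − β/2 = 0, so β = Σxᵢyᵢ / (Σxᵢ² + σ²/τ²).
Σxᵢyᵢ = 3·7 + 5·9 + 6·9 + 3·4 + 3·8 = 156; Σxᵢ² = 88; σ²/τ² = 2.
β̂_MAP = 156 / (88 + 2) = 156/90 ≈ 1.733.

β̂_MAP = 1.733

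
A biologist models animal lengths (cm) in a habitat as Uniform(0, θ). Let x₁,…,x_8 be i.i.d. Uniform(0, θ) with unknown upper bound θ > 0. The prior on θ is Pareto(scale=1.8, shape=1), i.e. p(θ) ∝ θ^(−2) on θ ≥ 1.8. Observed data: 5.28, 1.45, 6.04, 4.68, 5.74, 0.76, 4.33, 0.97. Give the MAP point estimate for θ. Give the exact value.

θ̂_MAP = 6.04

The Uniform(0, θ) likelihood is θ^(−n) for θ ≥ max(xᵢ), zero otherwise. Here max(xᵢ) = 6.04.
Posterior ∝ θ^(−2) · θ^(−8) = θ^(−10) on θ ≥ max(1.8, 6.04) = 6.04.
This density is strictly decreasing in θ, so the posterior mode lies at the lower boundary of the support.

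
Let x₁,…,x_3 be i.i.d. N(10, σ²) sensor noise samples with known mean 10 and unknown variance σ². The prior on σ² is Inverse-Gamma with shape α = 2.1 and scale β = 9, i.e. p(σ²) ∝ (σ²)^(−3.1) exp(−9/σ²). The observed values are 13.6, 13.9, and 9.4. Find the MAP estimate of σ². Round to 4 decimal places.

σ̂²_MAP = 5.0576

Sum of squared deviations about the known mean: SS = (13.6−10)² + (13.9−10)² + (9.4−10)² = 28.53.
The Normal likelihood contributes (σ²)^(−n/2) exp(−SS/(2σ²)), so the posterior is Inverse-Gamma(α + n/2, β + SS/2) = Inverse-Gamma(3.6, 23.265).
The mode of Inverse-Gamma(a, b) is b/(a+1) = 23.265/4.6 ≈ 5.0576.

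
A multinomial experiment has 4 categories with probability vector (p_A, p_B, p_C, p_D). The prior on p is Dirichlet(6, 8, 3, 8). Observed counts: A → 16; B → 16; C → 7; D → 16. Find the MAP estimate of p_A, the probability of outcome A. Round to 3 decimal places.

The posterior is Dirichlet(αᵢ + nᵢ) = Dirichlet(22, 24, 10, 24).
For a Dirichlet(a₁,…,a_K) with all aᵢ > 1, the mode has j-th component (aⱼ − 1)/(Σaᵢ − K).
Here Σaᵢ = 80 and K = 4, so p_A = (22 − 1)/(80 − 4) = 21/76 ≈ 0.276.

MAP estimate of p_A = 0.276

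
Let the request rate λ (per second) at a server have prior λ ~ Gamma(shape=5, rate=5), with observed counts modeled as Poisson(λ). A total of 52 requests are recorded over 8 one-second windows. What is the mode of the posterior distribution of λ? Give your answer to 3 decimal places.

λ̂_MAP = 4.308

Σxᵢ = 52, n = 8.
Posterior ∝ λ^4e^(−5λ) · λ^52e^(−8λ) = λ^56e^(−13λ), i.e. Gamma(shape=57, rate=13).
The mode of a Gamma(a, b) with a ≥ 1 (shape–rate) is (a−1)/b = 56/13 ≈ 4.308.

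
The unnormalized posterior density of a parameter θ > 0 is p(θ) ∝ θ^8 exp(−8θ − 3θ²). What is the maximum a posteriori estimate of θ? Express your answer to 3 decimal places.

ℓ'(θ) = 8/θ − 8 − 6θ. Setting this to zero and multiplying by θ: 6θ² + 8θ − 8 = 0.
θ = (−8 + √(8² + 4·6·8)) / (2·6) = (−8 + √256) / 12 = (−8 + 16)/12 = 2/3.
ℓ''(θ) = −8/θ² − 6 < 0, confirming a maximum.

θ̂_MAP = 0.667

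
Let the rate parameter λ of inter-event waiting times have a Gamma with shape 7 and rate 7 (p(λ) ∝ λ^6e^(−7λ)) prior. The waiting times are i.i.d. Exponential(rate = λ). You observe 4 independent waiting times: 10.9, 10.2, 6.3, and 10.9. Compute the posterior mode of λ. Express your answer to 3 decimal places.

The Exponential(rate=λ) likelihood is ∝ λ^n e^(−λΣtᵢ). Here n = 4 and Σtᵢ = 10.9 + 10.2 + 6.3 + 10.9 = 38.3.
Posterior ∝ λ^6e^(−7λ) · λ^4e^(−38.3λ) = λ^10e^(−45.3λ), i.e. Gamma(11, 45.3).
Mode = (a−1)/b = 10/45.3 ≈ 0.221.

λ̂_MAP = 0.221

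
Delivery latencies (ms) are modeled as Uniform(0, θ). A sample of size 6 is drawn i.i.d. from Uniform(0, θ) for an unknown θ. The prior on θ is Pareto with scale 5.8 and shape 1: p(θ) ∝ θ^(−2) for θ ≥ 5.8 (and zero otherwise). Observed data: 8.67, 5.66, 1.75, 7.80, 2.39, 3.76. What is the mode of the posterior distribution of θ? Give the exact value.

θ̂_MAP = 8.67

The Uniform(0, θ) likelihood is θ^(−n) for θ ≥ max(xᵢ), zero otherwise. Here max(xᵢ) = 8.67.
Posterior ∝ θ^(−2) · θ^(−6) = θ^(−8) on θ ≥ max(5.8, 8.67) = 8.67.
This density is strictly decreasing in θ, so the posterior mode lies at the lower boundary of the support.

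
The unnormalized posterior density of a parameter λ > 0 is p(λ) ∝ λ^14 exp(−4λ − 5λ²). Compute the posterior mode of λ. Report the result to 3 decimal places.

ℓ'(λ) = 14/λ − 4 − 10λ. Setting this to zero and multiplying by λ: 10λ² + 4λ − 14 = 0.
λ = (−4 + √(4² + 4·10·14)) / (2·10) = (−4 + √576) / 20 = (−4 + 24)/20 = 1.
ℓ''(λ) = −14/λ² − 10 < 0, confirming a maximum.

λ̂_MAP = 1.000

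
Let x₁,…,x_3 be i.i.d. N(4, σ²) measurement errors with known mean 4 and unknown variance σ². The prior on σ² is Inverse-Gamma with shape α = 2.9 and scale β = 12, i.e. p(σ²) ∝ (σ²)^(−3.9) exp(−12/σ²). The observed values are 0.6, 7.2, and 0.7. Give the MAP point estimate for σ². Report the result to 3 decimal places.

σ̂²_MAP = 5.249

Sum of squared deviations about the known mean: SS = (0.6−4)² + (7.2−4)² + (0.7−4)² = 32.69.
The Normal likelihood contributes (σ²)^(−n/2) exp(−SS/(2σ²)), so the posterior is Inverse-Gamma(α + n/2, β + SS/2) = Inverse-Gamma(4.4, 28.345).
The mode of Inverse-Gamma(a, b) is b/(a+1) = 28.345/5.4 ≈ 5.249.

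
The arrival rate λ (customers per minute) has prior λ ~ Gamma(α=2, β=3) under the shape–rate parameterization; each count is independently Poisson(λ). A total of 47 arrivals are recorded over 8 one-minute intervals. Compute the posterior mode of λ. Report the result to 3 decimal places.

λ̂_MAP = 4.364

Σxᵢ = 47, n = 8.
Posterior ∝ λe^(−3λ) · λ^47e^(−8λ) = λ^48e^(−11λ), i.e. Gamma(shape=49, rate=11).
The mode of a Gamma(a, b) with a ≥ 1 (shape–rate) is (a−1)/b = 48/11 ≈ 4.364.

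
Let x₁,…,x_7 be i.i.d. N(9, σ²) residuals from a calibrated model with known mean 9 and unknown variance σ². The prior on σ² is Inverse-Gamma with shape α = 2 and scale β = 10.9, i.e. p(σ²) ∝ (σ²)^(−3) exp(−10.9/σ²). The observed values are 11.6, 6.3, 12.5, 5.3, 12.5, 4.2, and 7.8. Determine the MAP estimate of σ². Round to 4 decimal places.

Sum of squared deviations about the known mean: SS = (11.6−9)² + (6.3−9)² + (12.5−9)² + (5.3−9)² + (12.5−9)² + (4.2−9)² + (7.8−9)² = 76.72.
The Normal likelihood contributes (σ²)^(−n/2) exp(−SS/(2σ²)), so the posterior is Inverse-Gamma(α + n/2, β + SS/2) = Inverse-Gamma(5.5, 49.26).
The mode of Inverse-Gamma(a, b) is b/(a+1) = 49.26/6.5 ≈ 7.5785.

σ̂²_MAP = 7.5785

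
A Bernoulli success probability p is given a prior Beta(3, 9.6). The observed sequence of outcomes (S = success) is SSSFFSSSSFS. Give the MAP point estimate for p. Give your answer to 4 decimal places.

Prior: Beta(3, 9.6).
Data: 8 successes in 11 trials (from the sequence). The binomial likelihood contributes p^8(1−p)^3, so the posterior is Beta(3+8, 9.6+3) = Beta(11, 12.6).
For Beta(a, b) with a, b > 1 the mode is (a−1)/(a+b−2) = 10/21.6 ≈ 0.4630.

p̂_MAP = 0.4630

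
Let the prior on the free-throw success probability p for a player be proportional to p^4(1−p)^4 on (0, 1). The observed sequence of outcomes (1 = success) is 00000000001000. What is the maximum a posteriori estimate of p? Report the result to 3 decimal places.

The prior density ∝ p^4(1−p)^4 is the kernel of Beta(5, 5).
Data: 1 success in 14 trials (from the sequence). The binomial likelihood contributes p(1−p)^13, so the posterior is Beta(5+1, 5+13) = Beta(6, 18).
For Beta(a, b) with a, b > 1 the mode is (a−1)/(a+b−2) = 5/22 ≈ 0.227.

p̂_MAP = 0.227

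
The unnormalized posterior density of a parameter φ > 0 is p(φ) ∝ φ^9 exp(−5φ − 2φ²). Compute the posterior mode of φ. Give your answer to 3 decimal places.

φ̂_MAP = 1.000

ℓ'(φ) = 9/φ − 5 − 4φ. Setting this to zero and multiplying by φ: 4φ² + 5φ − 9 = 0.
φ = (−5 + √(5² + 4·4·9)) / (2·4) = (−5 + √169) / 8 = (−5 + 13)/8 = 1.
ℓ''(φ) = −9/φ² − 4 < 0, confirming a maximum.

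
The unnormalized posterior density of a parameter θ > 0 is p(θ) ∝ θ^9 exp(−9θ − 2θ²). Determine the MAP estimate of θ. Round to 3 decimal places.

θ̂_MAP = 0.750

ℓ'(θ) = 9/θ − 9 − 4θ. Setting this to zero and multiplying by θ: 4θ² + 9θ − 9 = 0.
θ = (−9 + √(9² + 4·4·9)) / (2·4) = (−9 + √225) / 8 = (−9 + 15)/8 = 3/4.
ℓ''(θ) = −9/θ² − 4 < 0, confirming a maximum.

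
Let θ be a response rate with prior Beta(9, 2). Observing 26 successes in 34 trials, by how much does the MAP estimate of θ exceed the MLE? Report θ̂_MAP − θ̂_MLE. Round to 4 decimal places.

MAP − MLE = 0.0260

Posterior is Beta(35, 10); MAP = (35−1)/(45−2) = 34/43 ≈ 0.79070.
MLE ignores the prior: θ̂_MLE = k/n = 26/34 ≈ 0.76471.
Difference = 34/43 − 26/34 = 19/731 ≈ 0.0260.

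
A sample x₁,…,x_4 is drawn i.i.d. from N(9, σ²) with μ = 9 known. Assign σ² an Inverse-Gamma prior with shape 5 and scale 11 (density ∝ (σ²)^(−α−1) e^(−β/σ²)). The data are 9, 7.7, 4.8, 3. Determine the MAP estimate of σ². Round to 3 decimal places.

Sum of squared deviations about the known mean: SS = (9−9)² + (7.7−9)² + (4.8−9)² + (3−9)² = 55.33.
The Normal likelihood contributes (σ²)^(−n/2) exp(−SS/(2σ²)), so the posterior is Inverse-Gamma(α + n/2, β + SS/2) = Inverse-Gamma(7, 38.665).
The mode of Inverse-Gamma(a, b) is b/(a+1) = 38.665/8 ≈ 4.833.

σ̂²_MAP = 4.833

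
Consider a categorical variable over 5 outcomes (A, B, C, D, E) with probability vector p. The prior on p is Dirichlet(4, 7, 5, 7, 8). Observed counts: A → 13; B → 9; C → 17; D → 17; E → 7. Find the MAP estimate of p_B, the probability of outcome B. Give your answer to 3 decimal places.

The posterior is Dirichlet(αᵢ + nᵢ) = Dirichlet(17, 16, 22, 24, 15).
For a Dirichlet(a₁,…,a_K) with all aᵢ > 1, the mode has j-th component (aⱼ − 1)/(Σaᵢ − K).
Here Σaᵢ = 94 and K = 5, so p_B = (16 − 1)/(94 − 5) = 15/89 ≈ 0.169.

MAP estimate of p_B = 0.169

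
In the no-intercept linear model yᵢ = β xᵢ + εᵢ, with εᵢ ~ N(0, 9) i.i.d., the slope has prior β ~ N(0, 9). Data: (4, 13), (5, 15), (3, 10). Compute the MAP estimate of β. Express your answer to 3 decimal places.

log p(β | y) = −Σ(yᵢ − βxᵢ)²/(2·9) − β²/(2·9) + const.
Setting the derivative to zero: Σxᵢ(yᵢ − βxᵢ)/9 − β/9 = 0, so β = Σxᵢyᵢ / (Σxᵢ² + σ²/τ²).
Σxᵢyᵢ = 4·13 + 5·15 + 3·10 = 157; Σxᵢ² = 50; σ²/τ² = 1.
β̂_MAP = 157 / (50 + 1) = 157/51 ≈ 3.078.

β̂_MAP = 3.078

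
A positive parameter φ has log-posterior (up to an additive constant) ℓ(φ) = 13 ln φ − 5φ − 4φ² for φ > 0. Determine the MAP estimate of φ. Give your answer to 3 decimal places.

ℓ'(φ) = 13/φ − 5 − 8φ. Setting this to zero and multiplying by φ: 8φ² + 5φ − 13 = 0.
φ = (−5 + √(5² + 4·8·13)) / (2·8) = (−5 + √441) / 16 = (−5 + 21)/16 = 1.
ℓ''(φ) = −13/φ² − 8 < 0, confirming a maximum.

φ̂_MAP = 1.000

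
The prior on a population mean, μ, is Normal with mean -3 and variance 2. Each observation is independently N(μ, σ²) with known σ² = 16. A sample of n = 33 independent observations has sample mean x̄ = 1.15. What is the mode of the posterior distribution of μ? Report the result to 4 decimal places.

n = 33, x̄ = 1.15.
For a Normal prior and Normal likelihood with known variance, the posterior is Normal; its mode equals its mean, the precision-weighted average.
Prior precision 1/σ₀² = 1/2 = 0.5; data precision n/σ² = 33/16 = 2.0625.
μ̂ = (0.5·(-3) + 2.0625·1.15) / (0.5 + 2.0625) = 0.871875/2.5625 = 279/820 ≈ 0.3402.

μ̂_MAP = 0.3402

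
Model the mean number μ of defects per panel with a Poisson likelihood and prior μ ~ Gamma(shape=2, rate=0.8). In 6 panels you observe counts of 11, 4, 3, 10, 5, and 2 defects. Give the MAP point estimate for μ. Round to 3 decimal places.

Σxᵢ = 11+4+3+10+5+2 = 35, with n = 6.
Posterior ∝ μe^(−0.8μ) · μ^35e^(−6μ) = μ^36e^(−6.8μ), i.e. Gamma(shape=37, rate=6.8).
The mode of a Gamma(a, b) with a ≥ 1 (shape–rate) is (a−1)/b = 36/6.8 ≈ 5.294.

μ̂_MAP = 5.294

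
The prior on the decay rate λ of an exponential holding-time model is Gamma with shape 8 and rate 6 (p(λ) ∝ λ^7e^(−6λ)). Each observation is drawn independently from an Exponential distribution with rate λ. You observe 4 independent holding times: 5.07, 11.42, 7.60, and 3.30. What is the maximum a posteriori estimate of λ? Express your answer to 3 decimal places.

λ̂_MAP = 0.329

The Exponential(rate=λ) likelihood is ∝ λ^n e^(−λΣtᵢ). Here n = 4 and Σtᵢ = 5.07 + 11.42 + 7.60 + 3.30 = 27.39.
Posterior ∝ λ^7e^(−6λ) · λ^4e^(−27.39λ) = λ^11e^(−33.39λ), i.e. Gamma(12, 33.39).
Mode = (a−1)/b = 11/33.39 ≈ 0.329.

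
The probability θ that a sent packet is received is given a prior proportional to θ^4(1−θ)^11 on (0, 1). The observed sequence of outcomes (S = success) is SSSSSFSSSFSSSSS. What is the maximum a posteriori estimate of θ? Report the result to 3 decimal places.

The prior density ∝ θ^4(1−θ)^11 is the kernel of Beta(5, 12).
Data: 13 successes in 15 trials (from the sequence). The binomial likelihood contributes θ^13(1−θ)^2, so the posterior is Beta(5+13, 12+2) = Beta(18, 14).
For Beta(a, b) with a, b > 1 the mode is (a−1)/(a+b−2) = 17/30 ≈ 0.567.

θ̂_MAP = 0.567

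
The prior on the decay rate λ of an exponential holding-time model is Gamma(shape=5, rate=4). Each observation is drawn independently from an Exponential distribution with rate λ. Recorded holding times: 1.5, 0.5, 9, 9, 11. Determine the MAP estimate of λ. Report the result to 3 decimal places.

The Exponential(rate=λ) likelihood is ∝ λ^n e^(−λΣtᵢ). Here n = 5 and Σtᵢ = 1.5 + 0.5 + 9 + 9 + 11 = 31.
Posterior ∝ λ^4e^(−4λ) · λ^5e^(−31λ) = λ^9e^(−35λ), i.e. Gamma(10, 35).
Mode = (a−1)/b = 9/35 ≈ 0.257.

λ̂_MAP = 0.257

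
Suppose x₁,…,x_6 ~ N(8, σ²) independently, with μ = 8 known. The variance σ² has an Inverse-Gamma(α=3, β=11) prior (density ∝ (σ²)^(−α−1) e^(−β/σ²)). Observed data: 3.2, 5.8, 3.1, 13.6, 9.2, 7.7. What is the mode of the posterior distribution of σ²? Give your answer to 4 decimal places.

σ̂²_MAP = 7.6271

Sum of squared deviations about the known mean: SS = (3.2−8)² + (5.8−8)² + (3.1−8)² + (13.6−8)² + (9.2−8)² + (7.7−8)² = 84.78.
The Normal likelihood contributes (σ²)^(−n/2) exp(−SS/(2σ²)), so the posterior is Inverse-Gamma(α + n/2, β + SS/2) = Inverse-Gamma(6, 53.39).
The mode of Inverse-Gamma(a, b) is b/(a+1) = 53.39/7 ≈ 7.6271.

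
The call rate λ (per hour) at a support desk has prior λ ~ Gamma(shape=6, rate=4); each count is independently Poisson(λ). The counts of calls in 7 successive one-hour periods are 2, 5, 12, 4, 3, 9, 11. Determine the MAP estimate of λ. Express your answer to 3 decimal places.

Σxᵢ = 2+5+12+4+3+9+11 = 46, with n = 7.
Posterior ∝ λ^5e^(−4λ) · λ^46e^(−7λ) = λ^51e^(−11λ), i.e. Gamma(shape=52, rate=11).
The mode of a Gamma(a, b) with a ≥ 1 (shape–rate) is (a−1)/b = 51/11 ≈ 4.636.

λ̂_MAP = 4.636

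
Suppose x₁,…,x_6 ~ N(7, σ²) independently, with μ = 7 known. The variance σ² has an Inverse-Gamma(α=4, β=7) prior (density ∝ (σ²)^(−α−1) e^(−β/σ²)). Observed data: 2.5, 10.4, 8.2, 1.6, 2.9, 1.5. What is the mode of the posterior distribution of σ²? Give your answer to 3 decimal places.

Sum of squared deviations about the known mean: SS = (2.5−7)² + (10.4−7)² + (8.2−7)² + (1.6−7)² + (2.9−7)² + (1.5−7)² = 109.47.
The Normal likelihood contributes (σ²)^(−n/2) exp(−SS/(2σ²)), so the posterior is Inverse-Gamma(α + n/2, β + SS/2) = Inverse-Gamma(7, 61.735).
The mode of Inverse-Gamma(a, b) is b/(a+1) = 61.735/8 ≈ 7.717.

σ̂²_MAP = 7.717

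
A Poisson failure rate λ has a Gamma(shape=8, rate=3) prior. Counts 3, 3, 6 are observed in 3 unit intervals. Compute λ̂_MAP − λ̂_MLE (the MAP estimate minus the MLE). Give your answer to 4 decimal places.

MAP − MLE = -0.8333

Σxᵢ = 12. Posterior is Gamma(20, 6); MAP = (20−1)/6 = 19/6 ≈ 3.16667.
MLE = x̄ = 12/3 ≈ 4.00000.
Difference = 19/6 − 12/3 = -5/6 ≈ -0.8333.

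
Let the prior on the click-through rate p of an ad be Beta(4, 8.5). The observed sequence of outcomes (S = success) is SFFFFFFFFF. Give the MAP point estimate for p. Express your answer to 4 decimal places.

p̂_MAP = 0.1951

Prior: Beta(4, 8.5).
Data: 1 success in 10 trials (from the sequence). The binomial likelihood contributes p(1−p)^9, so the posterior is Beta(4+1, 8.5+9) = Beta(5, 17.5).
For Beta(a, b) with a, b > 1 the mode is (a−1)/(a+b−2) = 4/20.5 ≈ 0.1951.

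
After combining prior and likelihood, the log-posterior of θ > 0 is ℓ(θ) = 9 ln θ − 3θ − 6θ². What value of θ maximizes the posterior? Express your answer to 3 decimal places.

ℓ'(θ) = 9/θ − 3 − 12θ. Setting this to zero and multiplying by θ: 12θ² + 3θ − 9 = 0.
θ = (−3 + √(3² + 4·12·9)) / (2·12) = (−3 + √441) / 24 = (−3 + 21)/24 = 3/4.
ℓ''(θ) = −9/θ² − 12 < 0, confirming a maximum.

θ̂_MAP = 0.750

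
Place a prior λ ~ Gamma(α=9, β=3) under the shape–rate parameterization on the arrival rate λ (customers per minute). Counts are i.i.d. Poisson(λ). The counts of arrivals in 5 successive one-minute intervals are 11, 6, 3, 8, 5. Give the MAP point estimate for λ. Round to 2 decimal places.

Σxᵢ = 11+6+3+8+5 = 33, with n = 5.
Posterior ∝ λ^8e^(−3λ) · λ^33e^(−5λ) = λ^41e^(−8λ), i.e. Gamma(shape=42, rate=8).
The mode of a Gamma(a, b) with a ≥ 1 (shape–rate) is (a−1)/b = 41/8 ≈ 5.13.

λ̂_MAP = 5.13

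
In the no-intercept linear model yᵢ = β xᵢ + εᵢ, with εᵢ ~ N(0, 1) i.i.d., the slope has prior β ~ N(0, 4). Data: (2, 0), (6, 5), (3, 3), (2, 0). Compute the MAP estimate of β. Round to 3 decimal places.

log p(β | y) = −Σ(yᵢ − βxᵢ)²/(2·1) − β²/(2·4) + const.
Setting the derivative to zero: Σxᵢ(yᵢ − βxᵢ)/1 − β/4 = 0, so β = Σxᵢyᵢ / (Σxᵢ² + σ²/τ²).
Σxᵢyᵢ = 2·0 + 6·5 + 3·3 + 2·0 = 39; Σxᵢ² = 53; σ²/τ² = 0.25.
β̂_MAP = 39 / (53 + 0.25) = 39/53.25 ≈ 0.732.

β̂_MAP = 0.732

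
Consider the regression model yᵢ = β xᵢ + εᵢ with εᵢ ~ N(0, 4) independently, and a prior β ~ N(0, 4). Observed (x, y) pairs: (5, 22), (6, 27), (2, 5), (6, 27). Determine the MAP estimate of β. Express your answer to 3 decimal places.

β̂_MAP = 4.353

log p(β | y) = −Σ(yᵢ − βxᵢ)²/(2·4) − β²/(2·4) + const.
Setting the derivative to zero: Σxᵢ(yᵢ − βxᵢ)/4 − β/4 = 0, so β = Σxᵢyᵢ / (Σxᵢ² + σ²/τ²).
Σxᵢyᵢ = 5·22 + 6·27 + 2·5 + 6·27 = 444; Σxᵢ² = 101; σ²/τ² = 1.
β̂_MAP = 444 / (101 + 1) = 444/102 ≈ 4.353.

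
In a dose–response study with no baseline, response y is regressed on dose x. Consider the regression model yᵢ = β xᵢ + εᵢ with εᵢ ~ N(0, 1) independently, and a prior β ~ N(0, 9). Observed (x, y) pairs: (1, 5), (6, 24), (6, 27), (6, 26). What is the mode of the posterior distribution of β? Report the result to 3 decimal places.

log p(β | y) = −Σ(yᵢ − βxᵢ)²/(2·1) − β²/(2·9) + const.
Setting the derivative to zero: Σxᵢ(yᵢ − βxᵢ)/1 − β/9 = 0, so β = Σxᵢyᵢ / (Σxᵢ² + σ²/τ²).
Σxᵢyᵢ = 1·5 + 6·24 + 6·27 + 6·26 = 467; Σxᵢ² = 109; σ²/τ² = 1/9.
β̂_MAP = 467 / (109 + 1/9) = 467/(982/9) = 4203/982 ≈ 4.280.

β̂_MAP = 4.280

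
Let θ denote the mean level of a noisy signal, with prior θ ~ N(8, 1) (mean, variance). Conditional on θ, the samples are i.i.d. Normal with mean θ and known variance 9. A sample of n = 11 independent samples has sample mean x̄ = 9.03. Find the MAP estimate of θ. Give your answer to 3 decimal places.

θ̂_MAP = 8.567

n = 11, x̄ = 9.03.
For a Normal prior and Normal likelihood with known variance, the posterior is Normal; its mode equals its mean, the precision-weighted average.
Prior precision 1/σ₀² = 1/1 = 1; data precision n/σ² = 11/9.
θ̂ = (1·8 + (11/9)·9.03) / (1 + 11/9) = (5711/300)/(20/9) = 8.5665 ≈ 8.567.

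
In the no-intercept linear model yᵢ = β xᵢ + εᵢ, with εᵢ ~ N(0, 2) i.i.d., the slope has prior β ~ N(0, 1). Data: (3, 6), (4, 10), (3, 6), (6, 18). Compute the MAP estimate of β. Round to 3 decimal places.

β̂_MAP = 2.556

log p(β | y) = −Σ(yᵢ − βxᵢ)²/(2·2) − β²/(2·1) + const.
Setting the derivative to zero: Σxᵢ(yᵢ − βxᵢ)/2 − β/1 = 0, so β = Σxᵢyᵢ / (Σxᵢ² + σ²/τ²).
Σxᵢyᵢ = 3·6 + 4·10 + 3·6 + 6·18 = 184; Σxᵢ² = 70; σ²/τ² = 2.
β̂_MAP = 184 / (70 + 2) = 184/72 ≈ 2.556.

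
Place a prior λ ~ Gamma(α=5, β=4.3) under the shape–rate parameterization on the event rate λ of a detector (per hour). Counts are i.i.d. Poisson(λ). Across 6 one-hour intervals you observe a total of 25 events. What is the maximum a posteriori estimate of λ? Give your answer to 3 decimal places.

λ̂_MAP = 2.816

Σxᵢ = 25, n = 6.
Posterior ∝ λ^4e^(−4.3λ) · λ^25e^(−6λ) = λ^29e^(−10.3λ), i.e. Gamma(shape=30, rate=10.3).
The mode of a Gamma(a, b) with a ≥ 1 (shape–rate) is (a−1)/b = 29/10.3 ≈ 2.816.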